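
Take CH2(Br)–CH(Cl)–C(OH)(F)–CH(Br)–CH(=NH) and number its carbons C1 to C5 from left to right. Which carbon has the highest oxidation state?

C3

Tallying each carbon's bonds:
C1: 1C, 2H, 1Br → 0 − 2 + 1 = -1
C2: 2C, 1H, 1Cl → 0 − 1 + 1 = 0
C3: 2C, 1O, 1F → 0 + 1 + 1 = +2
C4: 2C, 1H, 1Br → 0 − 1 + 1 = 0
C5: 1C, 1H, 2N → 0 − 1 + 2 = +1
The most oxidised carbon is C3 at +2.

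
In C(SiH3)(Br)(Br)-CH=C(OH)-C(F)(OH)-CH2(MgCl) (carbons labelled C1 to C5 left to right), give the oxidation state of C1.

C1 has one bond to C (0), one bond to Si (-1), one bond to Br (+1), one bond to Br (+1).
Oxidation state = 0 − 1 + 1 + 1 = +1.

+1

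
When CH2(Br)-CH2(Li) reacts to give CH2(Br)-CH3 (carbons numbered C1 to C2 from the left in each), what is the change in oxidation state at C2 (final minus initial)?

Before: C2 has 1 bond to C, 2 bonds to H, 1 bond to Li → oxidation state -3.
After: C2 has 1 bond to C, 3 bonds to H → oxidation state -3.
Δ = -3 − (-3) = 0, so no net redox change at C2.

0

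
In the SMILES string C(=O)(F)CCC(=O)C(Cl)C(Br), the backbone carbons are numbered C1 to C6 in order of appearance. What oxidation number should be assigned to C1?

+3

Bonds to more-electronegative neighbours contribute +1 each, bonds to H or metals contribute −1 each, and C–C bonds contribute 0.
C1 has one bond to C (0), a double bond to O (2×+1 = +2), one bond to F (+1).
Oxidation state = 0 + 2 + 1 = +3.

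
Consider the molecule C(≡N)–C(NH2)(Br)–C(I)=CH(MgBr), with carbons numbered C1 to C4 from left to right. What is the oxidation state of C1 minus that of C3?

C1: 1C, 3N → 0 + 3 = +3
C3: 3C, 1I → 0 + 1 = +1
Difference: +3 − (+1) = +2.

+2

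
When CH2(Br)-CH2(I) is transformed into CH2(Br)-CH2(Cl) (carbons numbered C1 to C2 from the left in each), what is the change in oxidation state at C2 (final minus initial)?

Before: C2 has 1 bond to C, 2 bonds to H, 1 bond to I → oxidation state -1.
After: C2 has 1 bond to C, 2 bonds to H, 1 bond to Cl → oxidation state -1.
Δ = -1 − (-1) = 0, so no net redox change at C2.

0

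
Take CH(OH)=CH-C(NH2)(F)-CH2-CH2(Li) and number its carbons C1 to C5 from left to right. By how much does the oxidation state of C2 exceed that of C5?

+2

C2: 3C, 1H → 0 − 1 = -1
C5: 1C, 2H, 1Li → 0 − 2 − 1 = -3
Difference: -1 − (-3) = +2.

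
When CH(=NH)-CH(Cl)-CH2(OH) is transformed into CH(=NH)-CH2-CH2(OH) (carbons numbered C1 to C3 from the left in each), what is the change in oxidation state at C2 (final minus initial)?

Before: C2 has 2 bonds to C, 1 bond to H, 1 bond to Cl → oxidation state 0.
After: C2 has 2 bonds to C, 2 bonds to H → oxidation state -2.
Δ = -2 − (0) = -2, so this is a reduction at C2.

-2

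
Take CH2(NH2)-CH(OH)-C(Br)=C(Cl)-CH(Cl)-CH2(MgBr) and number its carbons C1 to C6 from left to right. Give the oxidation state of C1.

-1

Bonds to more-electronegative neighbours contribute +1 each, bonds to H or metals contribute −1 each, and C–C bonds contribute 0.
C1 has one bond to C (0), one bond to H (-1), one bond to N (+1), one bond to H (-1).
Oxidation state = 0 − 1 + 1 − 1 = -1.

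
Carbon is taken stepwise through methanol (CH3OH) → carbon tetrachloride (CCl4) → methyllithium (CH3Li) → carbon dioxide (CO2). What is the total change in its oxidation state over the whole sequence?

+6

Carbon oxidation states along the series — methanol: -2, carbon tetrachloride: +4, methyllithium: -4, carbon dioxide: +4.
Net change = +4 − (-2) = +6.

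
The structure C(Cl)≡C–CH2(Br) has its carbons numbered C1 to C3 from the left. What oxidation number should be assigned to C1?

+1

Count +1 for every bond to an atom more electronegative than carbon and −1 for every bond to one less electronegative; C–C bonds are 0.
C1 has a triple bond to C (3×0 = 0), one bond to Cl (+1).
Oxidation state = 0 + 1 = +1.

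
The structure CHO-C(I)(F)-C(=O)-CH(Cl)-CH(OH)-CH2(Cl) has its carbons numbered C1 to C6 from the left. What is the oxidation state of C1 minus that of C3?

-1

C1: 1C, 1H, 2O → 0 − 1 + 2 = +1
C3: 2C, 2O → 0 + 2 = +2
Difference: +1 − (+2) = -1.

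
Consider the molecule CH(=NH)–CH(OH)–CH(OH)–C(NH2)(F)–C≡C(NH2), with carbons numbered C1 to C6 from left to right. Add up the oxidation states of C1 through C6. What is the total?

Tallying each carbon's bonds:
C1: 1C, 1H, 2N → 0 − 1 + 2 = +1
C2: 2C, 1H, 1O → 0 − 1 + 1 = 0
C3: 2C, 1H, 1O → 0 − 1 + 1 = 0
C4: 2C, 1N, 1F → 0 + 1 + 1 = +2
C5: 4C → 0 = 0
C6: 3C, 1N → 0 + 1 = +1
Sum = +1 + 0 + 0 + 2 + 0 + 1 = +4.

+4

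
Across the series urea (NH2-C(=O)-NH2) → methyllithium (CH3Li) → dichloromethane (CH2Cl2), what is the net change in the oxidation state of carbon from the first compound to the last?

Carbon oxidation states along the series — urea: +4, methyllithium: -4, dichloromethane: 0.
Net change = 0 − (+4) = -4.

-4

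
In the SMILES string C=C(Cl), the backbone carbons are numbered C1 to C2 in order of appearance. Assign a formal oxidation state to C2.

C2 has a double bond to C (2×0 = 0), one bond to Cl (+1), one bond to H (-1).
Oxidation state = 0 + 1 − 1 = 0.

0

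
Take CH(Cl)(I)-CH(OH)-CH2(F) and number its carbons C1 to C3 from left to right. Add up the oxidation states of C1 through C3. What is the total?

0

Tallying each carbon's bonds:
C1: 1C, 1H, 1Cl, 1I → 0 − 1 + 1 + 1 = +1
C2: 2C, 1H, 1O → 0 − 1 + 1 = 0
C3: 1C, 2H, 1F → 0 − 2 + 1 = -1
Sum = +1 + 0 − 1 = 0.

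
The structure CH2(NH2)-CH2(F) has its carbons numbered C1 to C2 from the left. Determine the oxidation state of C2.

-1

Assign +1 per bond to O/N/halogen, −1 per bond to H or an electropositive element, and 0 per bond to carbon.
C2 has one bond to C (0), one bond to F (+1), one bond to H (-1), one bond to H (-1).
Oxidation state = 0 + 1 − 1 − 1 = -1.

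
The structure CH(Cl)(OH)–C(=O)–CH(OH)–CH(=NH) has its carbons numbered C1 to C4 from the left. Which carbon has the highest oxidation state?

C2

Assign +1 per bond to O/N/halogen, −1 per bond to H or an electropositive element, and 0 per bond to carbon. Tallying each carbon:
C1: 1C, 1H, 1O, 1Cl → 0 − 1 + 1 + 1 = +1
C2: 2C, 2O → 0 + 2 = +2
C3: 2C, 1H, 1O → 0 − 1 + 1 = 0
C4: 1C, 1H, 2N → 0 − 1 + 2 = +1
The most oxidised carbon is C2 at +2.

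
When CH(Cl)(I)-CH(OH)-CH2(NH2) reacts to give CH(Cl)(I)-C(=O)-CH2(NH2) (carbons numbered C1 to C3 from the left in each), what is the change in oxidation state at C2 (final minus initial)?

Before: C2 has 2 bonds to C, 1 bond to H, 1 bond to O → oxidation state 0.
After: C2 has 2 bonds to C, 2 bonds to O → oxidation state +2.
Δ = +2 − (0) = +2, so this is an oxidation at C2.

+2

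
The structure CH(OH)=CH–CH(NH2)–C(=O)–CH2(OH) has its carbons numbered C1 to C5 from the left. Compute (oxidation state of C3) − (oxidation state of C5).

+1

C3: 2C, 1H, 1N → 0 − 1 + 1 = 0
C5: 1C, 2H, 1O → 0 − 2 + 1 = -1
Difference: 0 − (-1) = +1.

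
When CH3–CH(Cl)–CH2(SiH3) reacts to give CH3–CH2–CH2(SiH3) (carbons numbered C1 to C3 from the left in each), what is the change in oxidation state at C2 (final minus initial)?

-2

Before: C2 has 2 bonds to C, 1 bond to H, 1 bond to Cl → oxidation state 0.
After: C2 has 2 bonds to C, 2 bonds to H → oxidation state -2.
Δ = -2 − (0) = -2, so this is a reduction at C2.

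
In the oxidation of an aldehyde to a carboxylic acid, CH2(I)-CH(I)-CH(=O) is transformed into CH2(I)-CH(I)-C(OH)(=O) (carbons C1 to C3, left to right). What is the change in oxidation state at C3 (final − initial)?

+2

Before: C3 has 1 bond to C, 1 bond to H, 2 bonds to O → oxidation state +1.
After: C3 has 1 bond to C, 3 bonds to O → oxidation state +3.
Δ = +3 − (+1) = +2, so this is an oxidation at C3.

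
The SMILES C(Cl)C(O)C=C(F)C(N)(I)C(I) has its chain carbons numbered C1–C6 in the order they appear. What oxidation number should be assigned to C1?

Assign +1 per bond to O/N/halogen, −1 per bond to H or an electropositive element, and 0 per bond to carbon.
C1 has one bond to C (0), one bond to H (-1), one bond to H (-1), one bond to Cl (+1).
Oxidation state = 0 − 1 − 1 + 1 = -1.

-1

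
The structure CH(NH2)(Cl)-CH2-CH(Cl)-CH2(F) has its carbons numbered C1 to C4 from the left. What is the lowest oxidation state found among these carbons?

Tallying each carbon's bonds:
C1: 1C, 1H, 1N, 1Cl → 0 − 1 + 1 + 1 = +1
C2: 2C, 2H → 0 − 2 = -2
C3: 2C, 1H, 1Cl → 0 − 1 + 1 = 0
C4: 1C, 2H, 1F → 0 − 2 + 1 = -1
The lowest value is -2.

-2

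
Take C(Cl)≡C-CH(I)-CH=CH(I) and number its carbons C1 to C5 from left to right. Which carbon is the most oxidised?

Each bond to a more electronegative atom (O, N, halogen) counts +1, each bond to a less electronegative atom (H, metal, B, Si) counts −1, and each C–C bond counts 0. Tallying each carbon:
C1: 3C, 1Cl → 0 + 1 = +1
C2: 4C → 0 = 0
C3: 2C, 1H, 1I → 0 − 1 + 1 = 0
C4: 3C, 1H → 0 − 1 = -1
C5: 2C, 1H, 1I → 0 − 1 + 1 = 0
The most oxidised carbon is C1 at +1.

C1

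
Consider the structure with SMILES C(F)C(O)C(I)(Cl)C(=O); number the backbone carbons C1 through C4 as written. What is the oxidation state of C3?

+2

Assign +1 per bond to O/N/halogen, −1 per bond to H or an electropositive element, and 0 per bond to carbon.
C3 has one bond to C (0), one bond to C (0), one bond to I (+1), one bond to Cl (+1).
Oxidation state = 0 + 0 + 1 + 1 = +2.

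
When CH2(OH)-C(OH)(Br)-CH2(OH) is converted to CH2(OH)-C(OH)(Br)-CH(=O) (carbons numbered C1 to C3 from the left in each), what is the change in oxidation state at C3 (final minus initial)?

+2

Before: C3 has 1 bond to C, 2 bonds to H, 1 bond to O → oxidation state -1.
After: C3 has 1 bond to C, 1 bond to H, 2 bonds to O → oxidation state +1.
Δ = +1 − (-1) = +2, so this is an oxidation at C3.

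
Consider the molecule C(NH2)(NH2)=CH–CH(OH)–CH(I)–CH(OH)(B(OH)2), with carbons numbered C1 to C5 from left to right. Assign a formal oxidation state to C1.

C1 has a double bond to C (2×0 = 0), one bond to N (+1), one bond to N (+1).
Oxidation state = 0 + 1 + 1 = +2.

+2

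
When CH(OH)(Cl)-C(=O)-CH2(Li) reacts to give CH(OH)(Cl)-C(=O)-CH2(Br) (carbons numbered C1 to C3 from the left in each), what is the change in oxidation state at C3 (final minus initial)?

+2

Before: C3 has 1 bond to C, 2 bonds to H, 1 bond to Li → oxidation state -3.
After: C3 has 1 bond to C, 2 bonds to H, 1 bond to Br → oxidation state -1.
Δ = -1 − (-3) = +2, so this is an oxidation at C3.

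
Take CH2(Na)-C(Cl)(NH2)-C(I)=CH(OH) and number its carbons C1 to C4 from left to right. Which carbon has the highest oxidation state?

C2

Tallying each carbon's bonds:
C1: 1C, 2H, 1Na → 0 − 2 − 1 = -3
C2: 2C, 1N, 1Cl → 0 + 1 + 1 = +2
C3: 3C, 1I → 0 + 1 = +1
C4: 2C, 1H, 1O → 0 − 1 + 1 = 0
The most oxidised carbon is C2 at +2.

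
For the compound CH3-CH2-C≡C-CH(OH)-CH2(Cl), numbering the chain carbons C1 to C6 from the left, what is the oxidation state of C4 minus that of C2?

C4: 4C → 0 = 0
C2: 2C, 2H → 0 − 2 = -2
Difference: 0 − (-2) = +2.

+2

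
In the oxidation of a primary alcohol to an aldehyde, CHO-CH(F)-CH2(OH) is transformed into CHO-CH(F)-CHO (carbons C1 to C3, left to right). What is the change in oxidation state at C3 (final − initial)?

+2

Before: C3 has 1 bond to C, 2 bonds to H, 1 bond to O → oxidation state -1.
After: C3 has 1 bond to C, 1 bond to H, 2 bonds to O → oxidation state +1.
Δ = +1 − (-1) = +2, so this is an oxidation at C3.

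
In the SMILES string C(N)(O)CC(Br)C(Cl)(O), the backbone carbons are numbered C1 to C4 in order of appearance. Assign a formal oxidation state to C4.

Each bond to a more electronegative atom (O, N, halogen) counts +1, each bond to a less electronegative atom (H, metal, B, Si) counts −1, and each C–C bond counts 0.
C4 has one bond to C (0), one bond to Cl (+1), one bond to O (+1), one bond to H (-1).
Oxidation state = 0 + 1 + 1 − 1 = +1.

+1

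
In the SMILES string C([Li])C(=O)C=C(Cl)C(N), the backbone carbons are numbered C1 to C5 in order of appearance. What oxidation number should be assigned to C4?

C4 has a double bond to C (2×0 = 0), one bond to C (0), one bond to Cl (+1).
Oxidation state = 0 + 0 + 1 = +1.

+1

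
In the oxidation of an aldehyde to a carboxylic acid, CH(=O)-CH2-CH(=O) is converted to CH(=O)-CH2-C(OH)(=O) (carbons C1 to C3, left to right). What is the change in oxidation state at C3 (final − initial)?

+2

Before: C3 has 1 bond to C, 1 bond to H, 2 bonds to O → oxidation state +1.
After: C3 has 1 bond to C, 3 bonds to O → oxidation state +3.
Δ = +3 − (+1) = +2, so this is an oxidation at C3.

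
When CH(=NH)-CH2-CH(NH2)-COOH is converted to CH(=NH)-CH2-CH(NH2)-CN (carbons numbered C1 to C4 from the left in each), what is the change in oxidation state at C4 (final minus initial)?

0

Before: C4 has 1 bond to C, 3 bonds to O → oxidation state +3.
After: C4 has 1 bond to C, 3 bonds to N → oxidation state +3.
Δ = +3 − (+3) = 0, so no net redox change at C4.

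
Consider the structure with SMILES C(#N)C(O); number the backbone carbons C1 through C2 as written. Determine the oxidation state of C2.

C2 has one bond to C (0), one bond to O (+1), one bond to H (-1), one bond to H (-1).
Oxidation state = 0 + 1 − 1 − 1 = -1.

-1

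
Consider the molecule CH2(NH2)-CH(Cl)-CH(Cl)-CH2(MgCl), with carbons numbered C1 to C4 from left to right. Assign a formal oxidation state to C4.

Assign +1 per bond to O/N/halogen, −1 per bond to H or an electropositive element, and 0 per bond to carbon.
C4 has one bond to C (0), one bond to H (-1), one bond to H (-1), one bond to Mg (-1).
Oxidation state = 0 − 1 − 1 − 1 = -3.

-3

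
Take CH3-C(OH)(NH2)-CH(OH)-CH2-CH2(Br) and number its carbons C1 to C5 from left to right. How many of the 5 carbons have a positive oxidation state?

Tallying each carbon's bonds:
C1: 1C, 3H → 0 − 3 = -3
C2: 2C, 1O, 1N → 0 + 1 + 1 = +2
C3: 2C, 1H, 1O → 0 − 1 + 1 = 0
C4: 2C, 2H → 0 − 2 = -2
C5: 1C, 2H, 1Br → 0 − 2 + 1 = -1
1 carbon (C2) meets the condition.

1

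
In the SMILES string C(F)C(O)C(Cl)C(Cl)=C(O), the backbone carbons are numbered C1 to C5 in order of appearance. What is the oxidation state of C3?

Each bond to a more electronegative atom (O, N, halogen) counts +1, each bond to a less electronegative atom (H, metal, B, Si) counts −1, and each C–C bond counts 0.
C3 has one bond to C (0), one bond to C (0), one bond to H (-1), one bond to Cl (+1).
Oxidation state = 0 + 0 − 1 + 1 = 0.

0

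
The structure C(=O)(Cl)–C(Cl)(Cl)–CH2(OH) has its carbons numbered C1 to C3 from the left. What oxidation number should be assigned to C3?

C3 has one bond to C (0), one bond to H (-1), one bond to O (+1), one bond to H (-1).
Oxidation state = 0 − 1 + 1 − 1 = -1.

-1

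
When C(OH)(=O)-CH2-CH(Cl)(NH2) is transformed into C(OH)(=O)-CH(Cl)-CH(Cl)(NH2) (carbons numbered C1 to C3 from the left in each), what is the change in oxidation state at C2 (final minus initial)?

+2

Before: C2 has 2 bonds to C, 2 bonds to H → oxidation state -2.
After: C2 has 2 bonds to C, 1 bond to H, 1 bond to Cl → oxidation state 0.
Δ = 0 − (-2) = +2, so this is an oxidation at C2.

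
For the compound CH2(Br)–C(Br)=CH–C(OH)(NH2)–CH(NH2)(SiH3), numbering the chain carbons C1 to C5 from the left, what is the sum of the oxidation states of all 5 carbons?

0

Each bond to a more electronegative atom (O, N, halogen) counts +1, each bond to a less electronegative atom (H, metal, B, Si) counts −1, and each C–C bond counts 0. Tallying each carbon:
C1: 1C, 2H, 1Br → 0 − 2 + 1 = -1
C2: 3C, 1Br → 0 + 1 = +1
C3: 3C, 1H → 0 − 1 = -1
C4: 2C, 1O, 1N → 0 + 1 + 1 = +2
C5: 1C, 1H, 1N, 1Si → 0 − 1 + 1 − 1 = -1
Sum = -1 + 1 − 1 + 2 − 1 = 0.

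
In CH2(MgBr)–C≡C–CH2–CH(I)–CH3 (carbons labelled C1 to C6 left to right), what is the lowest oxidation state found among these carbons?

-3

Bonds to more-electronegative neighbours contribute +1 each, bonds to H or metals contribute −1 each, and C–C bonds contribute 0. Tallying each carbon:
C1: 1C, 2H, 1Mg → 0 − 2 − 1 = -3
C2: 4C → 0 = 0
C3: 4C → 0 = 0
C4: 2C, 2H → 0 − 2 = -2
C5: 2C, 1H, 1I → 0 − 1 + 1 = 0
C6: 1C, 3H → 0 − 3 = -3
The lowest value is -3.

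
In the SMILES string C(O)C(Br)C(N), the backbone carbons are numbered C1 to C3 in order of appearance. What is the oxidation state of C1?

-1

Each bond to a more electronegative atom (O, N, halogen) counts +1, each bond to a less electronegative atom (H, metal, B, Si) counts −1, and each C–C bond counts 0.
C1 has one bond to C (0), one bond to O (+1), one bond to H (-1), one bond to H (-1).
Oxidation state = 0 + 1 − 1 − 1 = -1.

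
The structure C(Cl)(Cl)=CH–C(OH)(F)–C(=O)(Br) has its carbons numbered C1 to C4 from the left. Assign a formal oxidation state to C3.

C3 has one bond to C (0), one bond to C (0), one bond to O (+1), one bond to F (+1).
Oxidation state = 0 + 0 + 1 + 1 = +2.

+2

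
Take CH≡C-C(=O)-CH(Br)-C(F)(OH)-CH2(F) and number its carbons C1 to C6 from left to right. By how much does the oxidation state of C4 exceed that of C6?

+1

C4: 2C, 1H, 1Br → 0 − 1 + 1 = 0
C6: 1C, 2H, 1F → 0 − 2 + 1 = -1
Difference: 0 − (-1) = +1.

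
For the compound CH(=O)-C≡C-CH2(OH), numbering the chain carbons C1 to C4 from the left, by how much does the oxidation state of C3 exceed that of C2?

0

C3: 4C → 0 = 0
C2: 4C → 0 = 0
Difference: 0 − (0) = 0.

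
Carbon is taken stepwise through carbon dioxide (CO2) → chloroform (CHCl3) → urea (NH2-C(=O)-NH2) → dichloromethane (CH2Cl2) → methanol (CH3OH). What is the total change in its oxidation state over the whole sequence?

Carbon oxidation states along the series — carbon dioxide: +4, chloroform: +2, urea: +4, dichloromethane: 0, methanol: -2.
Net change = -2 − (+4) = -6.

-6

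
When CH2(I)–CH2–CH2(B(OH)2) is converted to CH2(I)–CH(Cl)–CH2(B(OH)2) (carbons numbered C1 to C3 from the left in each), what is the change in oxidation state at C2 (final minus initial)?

+2

Before: C2 has 2 bonds to C, 2 bonds to H → oxidation state -2.
After: C2 has 2 bonds to C, 1 bond to H, 1 bond to Cl → oxidation state 0.
Δ = 0 − (-2) = +2, so this is an oxidation at C2.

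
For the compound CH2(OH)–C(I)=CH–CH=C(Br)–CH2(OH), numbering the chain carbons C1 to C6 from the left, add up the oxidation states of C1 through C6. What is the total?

Tallying each carbon's bonds:
C1: 1C, 2H, 1O → 0 − 2 + 1 = -1
C2: 3C, 1I → 0 + 1 = +1
C3: 3C, 1H → 0 − 1 = -1
C4: 3C, 1H → 0 − 1 = -1
C5: 3C, 1Br → 0 + 1 = +1
C6: 1C, 2H, 1O → 0 − 2 + 1 = -1
Sum = -1 + 1 − 1 − 1 + 1 − 1 = -2.

-2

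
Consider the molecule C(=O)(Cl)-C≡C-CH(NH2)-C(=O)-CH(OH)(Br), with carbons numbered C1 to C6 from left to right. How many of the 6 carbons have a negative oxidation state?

0

Tallying each carbon's bonds:
C1: 1C, 2O, 1Cl → 0 + 2 + 1 = +3
C2: 4C → 0 = 0
C3: 4C → 0 = 0
C4: 2C, 1H, 1N → 0 − 1 + 1 = 0
C5: 2C, 2O → 0 + 2 = +2
C6: 1C, 1H, 1O, 1Br → 0 − 1 + 1 + 1 = +1
0 carbons meet the condition.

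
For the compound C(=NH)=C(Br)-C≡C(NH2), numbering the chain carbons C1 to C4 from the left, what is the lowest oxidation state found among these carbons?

0

Tallying each carbon's bonds:
C1: 2C, 2N → 0 + 2 = +2
C2: 3C, 1Br → 0 + 1 = +1
C3: 4C → 0 = 0
C4: 3C, 1N → 0 + 1 = +1
The lowest value is 0.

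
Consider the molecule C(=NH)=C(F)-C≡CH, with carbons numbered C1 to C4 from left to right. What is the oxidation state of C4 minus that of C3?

C4: 3C, 1H → 0 − 1 = -1
C3: 4C → 0 = 0
Difference: -1 − (0) = -1.

-1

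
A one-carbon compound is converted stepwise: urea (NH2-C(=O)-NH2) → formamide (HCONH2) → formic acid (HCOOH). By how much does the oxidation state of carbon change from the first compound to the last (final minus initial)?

Carbon oxidation states along the series — urea: +4, formamide: +2, formic acid: +2.
Net change = +2 − (+4) = -2.

-2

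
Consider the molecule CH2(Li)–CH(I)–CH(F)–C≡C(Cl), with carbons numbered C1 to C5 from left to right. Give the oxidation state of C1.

-3

C1 has one bond to C (0), one bond to H (-1), one bond to H (-1), one bond to Li (-1).
Oxidation state = 0 − 1 − 1 − 1 = -3.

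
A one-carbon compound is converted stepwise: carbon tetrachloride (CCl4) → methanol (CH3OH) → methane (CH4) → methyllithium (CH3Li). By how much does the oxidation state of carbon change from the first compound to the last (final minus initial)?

Carbon oxidation states along the series — carbon tetrachloride: +4, methanol: -2, methane: -4, methyllithium: -4.
Net change = -4 − (+4) = -8.

-8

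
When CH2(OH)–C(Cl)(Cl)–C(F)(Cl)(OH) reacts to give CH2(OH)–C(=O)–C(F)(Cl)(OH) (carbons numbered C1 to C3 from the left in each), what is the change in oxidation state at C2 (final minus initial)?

Before: C2 has 2 bonds to C, 2 bonds to Cl → oxidation state +2.
After: C2 has 2 bonds to C, 2 bonds to O → oxidation state +2.
Δ = +2 − (+2) = 0, so no net redox change at C2.

0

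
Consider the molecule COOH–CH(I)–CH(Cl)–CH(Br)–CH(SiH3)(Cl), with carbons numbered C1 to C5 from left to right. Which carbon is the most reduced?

C5

Tallying each carbon's bonds:
C1: 1C, 3O → 0 + 3 = +3
C2: 2C, 1H, 1I → 0 − 1 + 1 = 0
C3: 2C, 1H, 1Cl → 0 − 1 + 1 = 0
C4: 2C, 1H, 1Br → 0 − 1 + 1 = 0
C5: 1C, 1H, 1Cl, 1Si → 0 − 1 + 1 − 1 = -1
The most reduced carbon is C5 at -1.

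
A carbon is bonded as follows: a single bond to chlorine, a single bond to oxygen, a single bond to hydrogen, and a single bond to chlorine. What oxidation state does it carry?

Bonds to more-electronegative neighbours contribute +1 each, bonds to H or metals contribute −1 each, and C–C bonds contribute 0.
The carbon has one bond to O (+1), one bond to Cl (+1), one bond to Cl (+1), one bond to H (-1).
Oxidation state = +1 + 1 + 1 − 1 = +2.

+2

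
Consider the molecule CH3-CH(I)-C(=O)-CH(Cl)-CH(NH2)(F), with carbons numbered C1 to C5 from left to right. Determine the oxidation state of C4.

C4 has one bond to C (0), one bond to C (0), one bond to Cl (+1), one bond to H (-1).
Oxidation state = 0 + 0 + 1 − 1 = 0.

0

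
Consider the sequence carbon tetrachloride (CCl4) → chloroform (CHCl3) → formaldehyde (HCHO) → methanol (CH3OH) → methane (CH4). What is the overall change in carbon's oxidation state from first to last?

-8

Carbon oxidation states along the series — carbon tetrachloride: +4, chloroform: +2, formaldehyde: 0, methanol: -2, methane: -4.
Net change = -4 − (+4) = -8.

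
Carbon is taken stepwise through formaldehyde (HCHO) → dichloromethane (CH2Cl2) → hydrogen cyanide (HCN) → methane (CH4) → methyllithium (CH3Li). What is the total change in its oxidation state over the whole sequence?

-4

Carbon oxidation states along the series — formaldehyde: 0, dichloromethane: 0, hydrogen cyanide: +2, methane: -4, methyllithium: -4.
Net change = -4 − (0) = -4.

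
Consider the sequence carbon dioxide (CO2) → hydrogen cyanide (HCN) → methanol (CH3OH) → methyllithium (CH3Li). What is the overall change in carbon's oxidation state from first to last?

Carbon oxidation states along the series — carbon dioxide: +4, hydrogen cyanide: +2, methanol: -2, methyllithium: -4.
Net change = -4 − (+4) = -8.

-8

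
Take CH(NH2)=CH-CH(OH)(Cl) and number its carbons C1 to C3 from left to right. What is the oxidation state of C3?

C3 has one bond to C (0), one bond to O (+1), one bond to H (-1), one bond to Cl (+1).
Oxidation state = 0 + 1 − 1 + 1 = +1.

+1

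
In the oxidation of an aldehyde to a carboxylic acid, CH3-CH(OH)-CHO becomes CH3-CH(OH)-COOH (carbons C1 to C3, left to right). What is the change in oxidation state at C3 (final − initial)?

Before: C3 has 1 bond to C, 1 bond to H, 2 bonds to O → oxidation state +1.
After: C3 has 1 bond to C, 3 bonds to O → oxidation state +3.
Δ = +3 − (+1) = +2, so this is an oxidation at C3.

+2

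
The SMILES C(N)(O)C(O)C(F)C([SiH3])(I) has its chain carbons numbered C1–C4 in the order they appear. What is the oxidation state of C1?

+1

C1 has one bond to C (0), one bond to H (-1), one bond to N (+1), one bond to O (+1).
Oxidation state = 0 − 1 + 1 + 1 = +1.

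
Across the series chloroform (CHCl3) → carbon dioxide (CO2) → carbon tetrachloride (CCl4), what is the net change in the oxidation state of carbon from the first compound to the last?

Carbon oxidation states along the series — chloroform: +2, carbon dioxide: +4, carbon tetrachloride: +4.
Net change = +4 − (+2) = +2.

+2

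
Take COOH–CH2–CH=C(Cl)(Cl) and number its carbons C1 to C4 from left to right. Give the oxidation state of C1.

C1 has one bond to C (0), a double bond to O (2×+1 = +2), one bond to O (+1).
Oxidation state = 0 + 2 + 1 = +3.

+3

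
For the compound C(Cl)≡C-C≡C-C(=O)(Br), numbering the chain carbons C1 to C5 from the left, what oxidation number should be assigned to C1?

Bonds to more-electronegative neighbours contribute +1 each, bonds to H or metals contribute −1 each, and C–C bonds contribute 0.
C1 has a triple bond to C (3×0 = 0), one bond to Cl (+1).
Oxidation state = 0 + 1 = +1.

+1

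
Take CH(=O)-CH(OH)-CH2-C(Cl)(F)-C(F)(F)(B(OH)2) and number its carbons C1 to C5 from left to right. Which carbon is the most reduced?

C3

Assign +1 per bond to O/N/halogen, −1 per bond to H or an electropositive element, and 0 per bond to carbon. Tallying each carbon:
C1: 1C, 1H, 2O → 0 − 1 + 2 = +1
C2: 2C, 1H, 1O → 0 − 1 + 1 = 0
C3: 2C, 2H → 0 − 2 = -2
C4: 2C, 1F, 1Cl → 0 + 1 + 1 = +2
C5: 1C, 2F, 1B → 0 + 2 − 1 = +1
The most reduced carbon is C3 at -2.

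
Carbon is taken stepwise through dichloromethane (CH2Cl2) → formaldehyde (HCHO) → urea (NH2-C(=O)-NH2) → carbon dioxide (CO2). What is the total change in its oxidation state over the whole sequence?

Carbon oxidation states along the series — dichloromethane: 0, formaldehyde: 0, urea: +4, carbon dioxide: +4.
Net change = +4 − (0) = +4.

+4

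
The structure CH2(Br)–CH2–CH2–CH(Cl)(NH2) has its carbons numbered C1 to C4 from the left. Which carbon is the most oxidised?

Tallying each carbon's bonds:
C1: 1C, 2H, 1Br → 0 − 2 + 1 = -1
C2: 2C, 2H → 0 − 2 = -2
C3: 2C, 2H → 0 − 2 = -2
C4: 1C, 1H, 1N, 1Cl → 0 − 1 + 1 + 1 = +1
The most oxidised carbon is C4 at +1.

C4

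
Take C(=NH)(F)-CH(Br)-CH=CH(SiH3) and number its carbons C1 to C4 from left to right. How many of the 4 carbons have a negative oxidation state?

2

Tallying each carbon's bonds:
C1: 1C, 2N, 1F → 0 + 2 + 1 = +3
C2: 2C, 1H, 1Br → 0 − 1 + 1 = 0
C3: 3C, 1H → 0 − 1 = -1
C4: 2C, 1H, 1Si → 0 − 1 − 1 = -2
2 carbons (C3, C4) meet the condition.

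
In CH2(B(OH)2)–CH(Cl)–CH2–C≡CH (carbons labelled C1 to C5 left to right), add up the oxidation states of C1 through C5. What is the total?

-6

Tallying each carbon's bonds:
C1: 1C, 2H, 1B → 0 − 2 − 1 = -3
C2: 2C, 1H, 1Cl → 0 − 1 + 1 = 0
C3: 2C, 2H → 0 − 2 = -2
C4: 4C → 0 = 0
C5: 3C, 1H → 0 − 1 = -1
Sum = -3 + 0 − 2 + 0 − 1 = -6.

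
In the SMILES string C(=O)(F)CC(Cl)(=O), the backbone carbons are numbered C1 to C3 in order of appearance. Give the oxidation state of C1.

Each bond to a more electronegative atom (O, N, halogen) counts +1, each bond to a less electronegative atom (H, metal, B, Si) counts −1, and each C–C bond counts 0.
C1 has one bond to C (0), a double bond to O (2×+1 = +2), one bond to F (+1).
Oxidation state = 0 + 2 + 1 = +3.

+3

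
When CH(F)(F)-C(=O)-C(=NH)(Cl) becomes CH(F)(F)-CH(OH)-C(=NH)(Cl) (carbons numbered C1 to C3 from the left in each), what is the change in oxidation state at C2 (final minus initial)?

-2

Before: C2 has 2 bonds to C, 2 bonds to O → oxidation state +2.
After: C2 has 2 bonds to C, 1 bond to H, 1 bond to O → oxidation state 0.
Δ = 0 − (+2) = -2, so this is a reduction at C2.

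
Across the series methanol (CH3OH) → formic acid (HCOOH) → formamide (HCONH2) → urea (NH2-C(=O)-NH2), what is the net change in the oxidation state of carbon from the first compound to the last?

+6

Carbon oxidation states along the series — methanol: -2, formic acid: +2, formamide: +2, urea: +4.
Net change = +4 − (-2) = +6.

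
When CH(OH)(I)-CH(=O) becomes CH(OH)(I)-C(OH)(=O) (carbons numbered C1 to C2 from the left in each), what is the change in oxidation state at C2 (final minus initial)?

Before: C2 has 1 bond to C, 1 bond to H, 2 bonds to O → oxidation state +1.
After: C2 has 1 bond to C, 3 bonds to O → oxidation state +3.
Δ = +3 − (+1) = +2, so this is an oxidation at C2.

+2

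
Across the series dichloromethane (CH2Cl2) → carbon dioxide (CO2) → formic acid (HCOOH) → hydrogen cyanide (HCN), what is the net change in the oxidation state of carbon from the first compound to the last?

Carbon oxidation states along the series — dichloromethane: 0, carbon dioxide: +4, formic acid: +2, hydrogen cyanide: +2.
Net change = +2 − (0) = +2.

+2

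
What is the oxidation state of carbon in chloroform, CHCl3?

Each bond to a more electronegative atom (O, N, halogen) counts +1, each bond to a less electronegative atom (H, metal, B, Si) counts −1, and each C–C bond counts 0.
The carbon has one bond to H (-1), one bond to Cl (+1), one bond to Cl (+1), one bond to Cl (+1).
Oxidation state = -1 + 1 + 1 + 1 = +2.

+2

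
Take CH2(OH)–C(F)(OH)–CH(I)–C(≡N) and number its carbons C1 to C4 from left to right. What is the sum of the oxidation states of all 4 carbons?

Tallying each carbon's bonds:
C1: 1C, 2H, 1O → 0 − 2 + 1 = -1
C2: 2C, 1O, 1F → 0 + 1 + 1 = +2
C3: 2C, 1H, 1I → 0 − 1 + 1 = 0
C4: 1C, 3N → 0 + 3 = +3
Sum = -1 + 2 + 0 + 3 = +4.

+4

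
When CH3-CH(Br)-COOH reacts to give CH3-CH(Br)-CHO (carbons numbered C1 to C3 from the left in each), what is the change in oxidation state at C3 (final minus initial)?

Before: C3 has 1 bond to C, 3 bonds to O → oxidation state +3.
After: C3 has 1 bond to C, 1 bond to H, 2 bonds to O → oxidation state +1.
Δ = +1 − (+3) = -2, so this is a reduction at C3.

-2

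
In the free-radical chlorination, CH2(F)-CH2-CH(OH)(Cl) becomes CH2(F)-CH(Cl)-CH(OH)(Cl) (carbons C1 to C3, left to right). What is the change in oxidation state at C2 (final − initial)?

+2

Before: C2 has 2 bonds to C, 2 bonds to H → oxidation state -2.
After: C2 has 2 bonds to C, 1 bond to H, 1 bond to Cl → oxidation state 0.
Δ = 0 − (-2) = +2, so this is an oxidation at C2.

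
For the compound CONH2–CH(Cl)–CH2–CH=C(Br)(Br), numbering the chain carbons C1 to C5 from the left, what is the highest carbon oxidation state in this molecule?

Tallying each carbon's bonds:
C1: 1C, 2O, 1N → 0 + 2 + 1 = +3
C2: 2C, 1H, 1Cl → 0 − 1 + 1 = 0
C3: 2C, 2H → 0 − 2 = -2
C4: 3C, 1H → 0 − 1 = -1
C5: 2C, 2Br → 0 + 2 = +2
The highest value is +3.

+3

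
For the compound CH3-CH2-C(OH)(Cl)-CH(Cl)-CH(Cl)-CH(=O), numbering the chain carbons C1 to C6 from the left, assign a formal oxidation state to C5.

Each bond to a more electronegative atom (O, N, halogen) counts +1, each bond to a less electronegative atom (H, metal, B, Si) counts −1, and each C–C bond counts 0.
C5 has one bond to C (0), one bond to C (0), one bond to Cl (+1), one bond to H (-1).
Oxidation state = 0 + 0 + 1 − 1 = 0.

0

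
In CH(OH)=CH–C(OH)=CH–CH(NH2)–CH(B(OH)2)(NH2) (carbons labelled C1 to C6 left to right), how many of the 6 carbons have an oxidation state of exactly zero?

2

Assign +1 per bond to O/N/halogen, −1 per bond to H or an electropositive element, and 0 per bond to carbon. Tallying each carbon:
C1: 2C, 1H, 1O → 0 − 1 + 1 = 0
C2: 3C, 1H → 0 − 1 = -1
C3: 3C, 1O → 0 + 1 = +1
C4: 3C, 1H → 0 − 1 = -1
C5: 2C, 1H, 1N → 0 − 1 + 1 = 0
C6: 1C, 1H, 1N, 1B → 0 − 1 + 1 − 1 = -1
2 carbons (C1, C5) meet the condition.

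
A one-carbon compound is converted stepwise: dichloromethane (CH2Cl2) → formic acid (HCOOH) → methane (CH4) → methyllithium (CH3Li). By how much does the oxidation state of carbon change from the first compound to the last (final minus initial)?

-4

Carbon oxidation states along the series — dichloromethane: 0, formic acid: +2, methane: -4, methyllithium: -4.
Net change = -4 − (0) = -4.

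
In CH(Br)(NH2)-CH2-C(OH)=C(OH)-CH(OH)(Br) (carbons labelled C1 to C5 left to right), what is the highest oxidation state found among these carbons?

+1

Assign +1 per bond to O/N/halogen, −1 per bond to H or an electropositive element, and 0 per bond to carbon. Tallying each carbon:
C1: 1C, 1H, 1N, 1Br → 0 − 1 + 1 + 1 = +1
C2: 2C, 2H → 0 − 2 = -2
C3: 3C, 1O → 0 + 1 = +1
C4: 3C, 1O → 0 + 1 = +1
C5: 1C, 1H, 1O, 1Br → 0 − 1 + 1 + 1 = +1
The highest value is +1.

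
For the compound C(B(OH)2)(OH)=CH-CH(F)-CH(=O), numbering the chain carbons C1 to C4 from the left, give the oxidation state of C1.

Each bond to a more electronegative atom (O, N, halogen) counts +1, each bond to a less electronegative atom (H, metal, B, Si) counts −1, and each C–C bond counts 0.
C1 has a double bond to C (2×0 = 0), one bond to B (-1), one bond to O (+1).
Oxidation state = 0 − 1 + 1 = 0.

0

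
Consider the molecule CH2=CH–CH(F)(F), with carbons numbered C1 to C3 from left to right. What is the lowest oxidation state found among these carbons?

-2

Each bond to a more electronegative atom (O, N, halogen) counts +1, each bond to a less electronegative atom (H, metal, B, Si) counts −1, and each C–C bond counts 0. Tallying each carbon:
C1: 2C, 2H → 0 − 2 = -2
C2: 3C, 1H → 0 − 1 = -1
C3: 1C, 1H, 2F → 0 − 1 + 2 = +1
The lowest value is -2.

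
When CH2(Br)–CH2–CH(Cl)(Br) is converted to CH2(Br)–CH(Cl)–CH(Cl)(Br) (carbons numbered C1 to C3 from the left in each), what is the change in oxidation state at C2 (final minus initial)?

+2

Before: C2 has 2 bonds to C, 2 bonds to H → oxidation state -2.
After: C2 has 2 bonds to C, 1 bond to H, 1 bond to Cl → oxidation state 0.
Δ = 0 − (-2) = +2, so this is an oxidation at C2.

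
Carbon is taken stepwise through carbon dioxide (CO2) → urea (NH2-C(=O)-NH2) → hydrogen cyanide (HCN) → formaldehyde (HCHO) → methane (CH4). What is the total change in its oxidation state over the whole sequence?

Carbon oxidation states along the series — carbon dioxide: +4, urea: +4, hydrogen cyanide: +2, formaldehyde: 0, methane: -4.
Net change = -4 − (+4) = -8.

-8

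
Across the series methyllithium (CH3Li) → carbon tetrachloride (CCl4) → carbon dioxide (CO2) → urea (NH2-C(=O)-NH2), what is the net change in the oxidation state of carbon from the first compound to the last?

Carbon oxidation states along the series — methyllithium: -4, carbon tetrachloride: +4, carbon dioxide: +4, urea: +4.
Net change = +4 − (-4) = +8.

+8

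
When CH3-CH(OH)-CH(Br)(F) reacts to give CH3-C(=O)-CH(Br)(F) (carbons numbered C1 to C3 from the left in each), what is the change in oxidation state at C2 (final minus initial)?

Before: C2 has 2 bonds to C, 1 bond to H, 1 bond to O → oxidation state 0.
After: C2 has 2 bonds to C, 2 bonds to O → oxidation state +2.
Δ = +2 − (0) = +2, so this is an oxidation at C2.

+2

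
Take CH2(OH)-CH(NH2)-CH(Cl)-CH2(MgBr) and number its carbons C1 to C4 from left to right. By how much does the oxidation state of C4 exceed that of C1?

-2

C4: 1C, 2H, 1Mg → 0 − 2 − 1 = -3
C1: 1C, 2H, 1O → 0 − 2 + 1 = -1
Difference: -3 − (-1) = -2.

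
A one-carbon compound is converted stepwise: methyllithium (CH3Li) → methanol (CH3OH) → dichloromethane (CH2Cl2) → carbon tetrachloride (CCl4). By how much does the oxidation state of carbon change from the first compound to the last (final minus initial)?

+8

Carbon oxidation states along the series — methyllithium: -4, methanol: -2, dichloromethane: 0, carbon tetrachloride: +4.
Net change = +4 − (-4) = +8.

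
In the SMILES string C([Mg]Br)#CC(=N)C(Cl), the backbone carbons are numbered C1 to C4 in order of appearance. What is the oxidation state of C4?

-1

C4 has one bond to C (0), one bond to H (-1), one bond to Cl (+1), one bond to H (-1).
Oxidation state = 0 − 1 + 1 − 1 = -1.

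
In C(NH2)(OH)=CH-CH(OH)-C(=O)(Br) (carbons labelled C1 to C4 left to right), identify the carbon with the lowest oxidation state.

Each bond to a more electronegative atom (O, N, halogen) counts +1, each bond to a less electronegative atom (H, metal, B, Si) counts −1, and each C–C bond counts 0. Tallying each carbon:
C1: 2C, 1O, 1N → 0 + 1 + 1 = +2
C2: 3C, 1H → 0 − 1 = -1
C3: 2C, 1H, 1O → 0 − 1 + 1 = 0
C4: 1C, 2O, 1Br → 0 + 2 + 1 = +3
The most reduced carbon is C2 at -1.

C2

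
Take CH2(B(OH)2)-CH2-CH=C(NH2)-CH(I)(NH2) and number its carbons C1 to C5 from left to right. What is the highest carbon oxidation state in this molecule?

Count +1 for every bond to an atom more electronegative than carbon and −1 for every bond to one less electronegative; C–C bonds are 0. Tallying each carbon:
C1: 1C, 2H, 1B → 0 − 2 − 1 = -3
C2: 2C, 2H → 0 − 2 = -2
C3: 3C, 1H → 0 − 1 = -1
C4: 3C, 1N → 0 + 1 = +1
C5: 1C, 1H, 1N, 1I → 0 − 1 + 1 + 1 = +1
The highest value is +1.

+1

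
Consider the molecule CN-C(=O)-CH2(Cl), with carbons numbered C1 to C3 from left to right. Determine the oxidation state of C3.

-1

Each bond to a more electronegative atom (O, N, halogen) counts +1, each bond to a less electronegative atom (H, metal, B, Si) counts −1, and each C–C bond counts 0.
C3 has one bond to C (0), one bond to H (-1), one bond to H (-1), one bond to Cl (+1).
Oxidation state = 0 − 1 − 1 + 1 = -1.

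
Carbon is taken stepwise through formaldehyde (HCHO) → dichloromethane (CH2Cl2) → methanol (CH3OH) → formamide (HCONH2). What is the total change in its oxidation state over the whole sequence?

Carbon oxidation states along the series — formaldehyde: 0, dichloromethane: 0, methanol: -2, formamide: +2.
Net change = +2 − (0) = +2.

+2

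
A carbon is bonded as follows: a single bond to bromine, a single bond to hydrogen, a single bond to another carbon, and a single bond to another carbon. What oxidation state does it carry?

Each bond to a more electronegative atom (O, N, halogen) counts +1, each bond to a less electronegative atom (H, metal, B, Si) counts −1, and each C–C bond counts 0.
The carbon has one bond to C (0), one bond to C (0), one bond to H (-1), one bond to Br (+1).
Oxidation state = 0 + 0 − 1 + 1 = 0.

0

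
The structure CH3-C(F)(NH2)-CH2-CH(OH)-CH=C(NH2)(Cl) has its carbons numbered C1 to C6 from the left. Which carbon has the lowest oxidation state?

C1

Tallying each carbon's bonds:
C1: 1C, 3H → 0 − 3 = -3
C2: 2C, 1N, 1F → 0 + 1 + 1 = +2
C3: 2C, 2H → 0 − 2 = -2
C4: 2C, 1H, 1O → 0 − 1 + 1 = 0
C5: 3C, 1H → 0 − 1 = -1
C6: 2C, 1N, 1Cl → 0 + 1 + 1 = +2
The most reduced carbon is C1 at -3.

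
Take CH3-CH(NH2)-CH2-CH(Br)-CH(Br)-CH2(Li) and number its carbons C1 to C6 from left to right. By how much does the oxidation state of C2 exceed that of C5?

C2: 2C, 1H, 1N → 0 − 1 + 1 = 0
C5: 2C, 1H, 1Br → 0 − 1 + 1 = 0
Difference: 0 − (0) = 0.

0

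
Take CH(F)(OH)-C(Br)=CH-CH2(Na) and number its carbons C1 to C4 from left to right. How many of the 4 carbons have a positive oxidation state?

Count +1 for every bond to an atom more electronegative than carbon and −1 for every bond to one less electronegative; C–C bonds are 0. Tallying each carbon:
C1: 1C, 1H, 1O, 1F → 0 − 1 + 1 + 1 = +1
C2: 3C, 1Br → 0 + 1 = +1
C3: 3C, 1H → 0 − 1 = -1
C4: 1C, 2H, 1Na → 0 − 2 − 1 = -3
2 carbons (C1, C2) meet the condition.

2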